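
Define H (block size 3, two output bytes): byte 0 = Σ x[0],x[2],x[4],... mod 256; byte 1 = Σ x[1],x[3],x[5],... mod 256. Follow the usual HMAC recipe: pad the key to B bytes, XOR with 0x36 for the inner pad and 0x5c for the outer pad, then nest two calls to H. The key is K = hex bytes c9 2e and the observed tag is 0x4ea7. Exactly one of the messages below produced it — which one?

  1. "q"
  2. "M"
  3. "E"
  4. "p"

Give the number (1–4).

Key hex bytes c9 2e is 2 bytes ≤ B = 3; zero-pad to 3 bytes: K' = c9 2e 00.
K' ⊕ ipad = ff 18 36; K' ⊕ opad = 95 72 5c.
m1: inner = H(ff 18 36 71) = 35 89; tag = H(95 72 5c 35 89) = 7aa7
m2: inner = H(ff 18 36 4d) = 35 65; tag = H(95 72 5c 35 65) = 56a7
m3: inner = H(ff 18 36 45) = 35 5d; tag = H(95 72 5c 35 5d) = 4ea7 ← matches
m4: inner = H(ff 18 36 70) = 35 88; tag = H(95 72 5c 35 88) = 79a7

3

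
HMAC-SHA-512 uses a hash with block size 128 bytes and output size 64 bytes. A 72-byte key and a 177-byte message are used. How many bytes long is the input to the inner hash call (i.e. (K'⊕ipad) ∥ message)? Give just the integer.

305

Key is 72 ≤ 128 bytes, zero-padded: |K'| = 128.
Inner input = (K'⊕ipad) ∥ m → 128 + 177 = 305 bytes.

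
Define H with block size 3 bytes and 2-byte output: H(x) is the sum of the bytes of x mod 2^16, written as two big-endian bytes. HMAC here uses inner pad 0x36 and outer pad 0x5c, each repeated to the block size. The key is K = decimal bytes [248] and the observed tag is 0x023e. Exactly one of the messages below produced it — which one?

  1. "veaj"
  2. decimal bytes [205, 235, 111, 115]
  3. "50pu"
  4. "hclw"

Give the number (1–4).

1

Key decimal bytes [248] = f8 is 1 byte ≤ B = 3; zero-pad to 3 bytes: K' = f8 00 00.
K' ⊕ ipad = ce 36 36; K' ⊕ opad = a4 5c 5c.
m1: inner = H(ce 36 36 76 65 61 6a) = 02 e0; tag = H(a4 5c 5c 02 e0) = 023e ← matches
m2: inner = H(ce 36 36 cd eb 6f 73) = 03 d4; tag = H(a4 5c 5c 03 d4) = 0233
m3: inner = H(ce 36 36 35 30 70 75) = 02 84; tag = H(a4 5c 5c 02 84) = 01e2
m4: inner = H(ce 36 36 68 63 6c 77) = 02 e8; tag = H(a4 5c 5c 02 e8) = 0246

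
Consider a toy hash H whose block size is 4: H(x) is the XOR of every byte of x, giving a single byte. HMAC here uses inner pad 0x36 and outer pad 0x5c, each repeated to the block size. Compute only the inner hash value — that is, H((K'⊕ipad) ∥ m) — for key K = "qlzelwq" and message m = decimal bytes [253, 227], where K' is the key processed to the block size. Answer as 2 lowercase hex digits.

Key "qlzelwq" = 71 6c 7a 65 6c 77 71 is 7 bytes > B = 4, so hash it first: H(key) = 68, then zero-pad to 4 bytes: K' = 68 00 00 00.
K' ⊕ ipad = 5e 36 36 36.
Inner input = 5e 36 36 36 ∥ fd e3.
Inner hash: XOR 5e⊕36⊕36⊕36⊕fd⊕e3 = 76.

76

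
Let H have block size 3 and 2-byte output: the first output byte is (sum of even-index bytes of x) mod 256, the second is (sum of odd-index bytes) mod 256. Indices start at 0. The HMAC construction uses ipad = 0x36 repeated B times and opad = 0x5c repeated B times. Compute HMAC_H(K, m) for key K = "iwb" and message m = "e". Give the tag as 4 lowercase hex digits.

19de

Key "iwb" = 69 77 62 is exactly B = 3 bytes: K' = 69 77 62.
K' ⊕ ipad = 5f 41 54.  K' ⊕ opad = 35 2b 3e.
Inner input = (K'⊕ipad) ∥ m = 5f 41 54 ∥ 65.
Inner hash: even-index sum = 179 mod 256 = 179; odd-index sum = 166 mod 256 = 166 → b3 a6.
Outer input = (K'⊕opad) ∥ inner = 35 2b 3e ∥ b3 a6.
Outer hash (tag): even-index sum = 281 mod 256 = 25; odd-index sum = 222 mod 256 = 222 → 19 de.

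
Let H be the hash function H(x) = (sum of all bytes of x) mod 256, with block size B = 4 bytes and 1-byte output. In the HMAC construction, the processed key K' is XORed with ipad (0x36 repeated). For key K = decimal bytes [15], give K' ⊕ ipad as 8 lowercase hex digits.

Key decimal bytes [15] = 0f is 1 byte ≤ B = 4; zero-pad to 4 bytes: K' = 0f 00 00 00.
XOR each byte with 0x36: 0f⊕36=39, 00⊕36=36, 00⊕36=36, 00⊕36=36.

39363636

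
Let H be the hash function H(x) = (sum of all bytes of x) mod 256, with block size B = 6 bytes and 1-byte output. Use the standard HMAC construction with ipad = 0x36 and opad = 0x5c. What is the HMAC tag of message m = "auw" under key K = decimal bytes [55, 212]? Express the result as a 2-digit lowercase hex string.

Key decimal bytes [55, 212] = 37 d4 is 2 bytes ≤ B = 6; zero-pad to 6 bytes: K' = 37 d4 00 00 00 00.
K' ⊕ ipad = 01 e2 36 36 36 36.  K' ⊕ opad = 6b 88 5c 5c 5c 5c.
Inner input = (K'⊕ipad) ∥ m = 01 e2 36 36 36 36 ∥ 61 75 77.
Inner hash: sum = 1+226+54+54+54+54+97+117+119 = 776; mod 256 = 8 → 08.
Outer input = (K'⊕opad) ∥ inner = 6b 88 5c 5c 5c 5c ∥ 08.
Outer hash (tag): sum = 107+136+92+92+92+92+8 = 619; mod 256 = 107 → 6b.

6b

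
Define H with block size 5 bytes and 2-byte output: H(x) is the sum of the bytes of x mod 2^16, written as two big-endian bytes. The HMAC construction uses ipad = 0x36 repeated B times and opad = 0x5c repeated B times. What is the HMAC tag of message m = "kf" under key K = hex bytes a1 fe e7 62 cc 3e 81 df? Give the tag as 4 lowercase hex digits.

Key hex bytes a1 fe e7 62 cc 3e 81 df is 8 bytes > B = 5, so hash it first: H(key) = 05 52, then zero-pad to 5 bytes: K' = 05 52 00 00 00.
K' ⊕ ipad = 33 64 36 36 36.  K' ⊕ opad = 59 0e 5c 5c 5c.
Inner input = (K'⊕ipad) ∥ m = 33 64 36 36 36 ∥ 6b 66.
Inner hash: sum = 51+100+54+54+54+107+102 = 522 → 02 0a.
Outer input = (K'⊕opad) ∥ inner = 59 0e 5c 5c 5c ∥ 02 0a.
Outer hash (tag): sum = 89+14+92+92+92+2+10 = 391 → 01 87.

0187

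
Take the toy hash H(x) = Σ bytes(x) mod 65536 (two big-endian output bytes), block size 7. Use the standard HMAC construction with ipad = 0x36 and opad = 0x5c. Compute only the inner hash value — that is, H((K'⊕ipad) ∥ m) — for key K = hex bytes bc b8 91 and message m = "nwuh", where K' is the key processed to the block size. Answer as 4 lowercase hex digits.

Key hex bytes bc b8 91 is 3 bytes ≤ B = 7; zero-pad to 7 bytes: K' = bc b8 91 00 00 00 00.
K' ⊕ ipad = 8a 8e a7 36 36 36 36.
Inner input = 8a 8e a7 36 36 36 36 ∥ 6e 77 75 68.
Inner hash: sum = 138+142+167+54+54+54+54+110+119+117+104 = 1113 → 04 59.

0459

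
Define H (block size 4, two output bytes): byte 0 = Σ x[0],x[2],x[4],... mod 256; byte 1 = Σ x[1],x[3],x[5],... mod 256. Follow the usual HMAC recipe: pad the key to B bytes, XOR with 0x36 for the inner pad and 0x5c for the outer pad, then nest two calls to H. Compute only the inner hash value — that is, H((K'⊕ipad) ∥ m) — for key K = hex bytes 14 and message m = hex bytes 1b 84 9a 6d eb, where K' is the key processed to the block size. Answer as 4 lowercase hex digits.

f85d

Key hex bytes 14 is 1 byte ≤ B = 4; zero-pad to 4 bytes: K' = 14 00 00 00.
K' ⊕ ipad = 22 36 36 36.
Inner input = 22 36 36 36 ∥ 1b 84 9a 6d eb.
Inner hash: even-index sum = 504 mod 256 = 248; odd-index sum = 349 mod 256 = 93 → f8 5d.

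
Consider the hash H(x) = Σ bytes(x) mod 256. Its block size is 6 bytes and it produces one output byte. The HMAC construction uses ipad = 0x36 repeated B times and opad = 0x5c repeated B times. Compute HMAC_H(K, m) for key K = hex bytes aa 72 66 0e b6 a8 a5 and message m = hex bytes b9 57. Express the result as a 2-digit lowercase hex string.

Key hex bytes aa 72 66 0e b6 a8 a5 is 7 bytes > B = 6, so hash it first: H(key) = 93, then zero-pad to 6 bytes: K' = 93 00 00 00 00 00.
K' ⊕ ipad = a5 36 36 36 36 36.  K' ⊕ opad = cf 5c 5c 5c 5c 5c.
Inner input = (K'⊕ipad) ∥ m = a5 36 36 36 36 36 ∥ b9 57.
Inner hash: sum = 165+54+54+54+54+54+185+87 = 707; mod 256 = 195 → c3.
Outer input = (K'⊕opad) ∥ inner = cf 5c 5c 5c 5c 5c ∥ c3.
Outer hash (tag): sum = 207+92+92+92+92+92+195 = 862; mod 256 = 94 → 5e.

5e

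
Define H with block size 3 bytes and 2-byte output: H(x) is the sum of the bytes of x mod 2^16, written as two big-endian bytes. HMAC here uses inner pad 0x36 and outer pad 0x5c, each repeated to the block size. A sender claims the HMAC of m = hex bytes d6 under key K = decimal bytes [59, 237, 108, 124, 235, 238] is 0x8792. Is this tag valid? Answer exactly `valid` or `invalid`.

Key decimal bytes [59, 237, 108, 124, 235, 238] = 3b ed 6c 7c eb ee is 6 bytes > B = 3, so hash it first: H(key) = 03 e9, then zero-pad to 3 bytes: K' = 03 e9 00.
K' ⊕ ipad = 35 df 36; K' ⊕ opad = 5f b5 5c.
Inner hash: sum = 53+223+54+214 = 544 → 02 20.
Outer hash (recomputed tag): sum = 95+181+92+2+32 = 402 → 01 92.
Recomputed tag = 0192; claimed = 8792 → mismatch.

invalid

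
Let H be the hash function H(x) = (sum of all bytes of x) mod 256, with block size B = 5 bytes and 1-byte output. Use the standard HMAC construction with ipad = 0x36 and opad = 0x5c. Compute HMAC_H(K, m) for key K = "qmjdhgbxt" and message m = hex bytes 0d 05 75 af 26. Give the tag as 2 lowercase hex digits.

Key "qmjdhgbxt" = 71 6d 6a 64 68 67 62 78 74 is 9 bytes > B = 5, so hash it first: H(key) = c9, then zero-pad to 5 bytes: K' = c9 00 00 00 00.
K' ⊕ ipad = ff 36 36 36 36.  K' ⊕ opad = 95 5c 5c 5c 5c.
Inner input = (K'⊕ipad) ∥ m = ff 36 36 36 36 ∥ 0d 05 75 af 26.
Inner hash: sum = 255+54+54+54+54+13+5+117+175+38 = 819; mod 256 = 51 → 33.
Outer input = (K'⊕opad) ∥ inner = 95 5c 5c 5c 5c ∥ 33.
Outer hash (tag): sum = 149+92+92+92+92+51 = 568; mod 256 = 56 → 38.

38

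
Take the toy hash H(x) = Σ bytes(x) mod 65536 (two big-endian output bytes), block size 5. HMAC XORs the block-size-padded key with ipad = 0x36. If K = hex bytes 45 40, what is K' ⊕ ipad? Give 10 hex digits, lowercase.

7376363636

Key hex bytes 45 40 is 2 bytes ≤ B = 5; zero-pad to 5 bytes: K' = 45 40 00 00 00.
XOR each byte with 0x36: 45⊕36=73, 40⊕36=76, 00⊕36=36, 00⊕36=36, 00⊕36=36.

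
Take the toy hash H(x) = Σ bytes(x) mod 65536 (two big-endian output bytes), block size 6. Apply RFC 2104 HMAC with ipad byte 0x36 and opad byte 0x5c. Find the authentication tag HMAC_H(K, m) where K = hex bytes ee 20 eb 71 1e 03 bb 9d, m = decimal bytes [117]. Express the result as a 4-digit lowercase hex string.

Key hex bytes ee 20 eb 71 1e 03 bb 9d is 8 bytes > B = 6, so hash it first: H(key) = 03 e3, then zero-pad to 6 bytes: K' = 03 e3 00 00 00 00.
K' ⊕ ipad = 35 d5 36 36 36 36.  K' ⊕ opad = 5f bf 5c 5c 5c 5c.
Inner input = (K'⊕ipad) ∥ m = 35 d5 36 36 36 36 ∥ 75.
Inner hash: sum = 53+213+54+54+54+54+117 = 599 → 02 57.
Outer input = (K'⊕opad) ∥ inner = 5f bf 5c 5c 5c 5c ∥ 02 57.
Outer hash (tag): sum = 95+191+92+92+92+92+2+87 = 743 → 02 e7.

02e7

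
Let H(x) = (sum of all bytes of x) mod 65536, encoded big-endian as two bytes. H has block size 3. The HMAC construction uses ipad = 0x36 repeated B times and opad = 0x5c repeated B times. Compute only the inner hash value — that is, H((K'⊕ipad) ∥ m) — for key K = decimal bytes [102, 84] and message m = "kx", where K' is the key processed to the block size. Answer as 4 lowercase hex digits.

01cb

Key decimal bytes [102, 84] = 66 54 is 2 bytes ≤ B = 3; zero-pad to 3 bytes: K' = 66 54 00.
K' ⊕ ipad = 50 62 36.
Inner input = 50 62 36 ∥ 6b 78.
Inner hash: sum = 80+98+54+107+120 = 459 → 01 cb.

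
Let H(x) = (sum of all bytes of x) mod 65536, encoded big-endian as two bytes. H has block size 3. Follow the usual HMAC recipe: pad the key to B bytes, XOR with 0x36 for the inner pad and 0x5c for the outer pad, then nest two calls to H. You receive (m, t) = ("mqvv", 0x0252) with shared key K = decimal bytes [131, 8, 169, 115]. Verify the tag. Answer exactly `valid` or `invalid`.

Key decimal bytes [131, 8, 169, 115] = 83 08 a9 73 is 4 bytes > B = 3, so hash it first: H(key) = 01 a7, then zero-pad to 3 bytes: K' = 01 a7 00.
K' ⊕ ipad = 37 91 36; K' ⊕ opad = 5d fb 5c.
Inner hash: sum = 55+145+54+109+113+118+118 = 712 → 02 c8.
Outer hash (recomputed tag): sum = 93+251+92+2+200 = 638 → 02 7e.
Recomputed tag = 027e; claimed = 0252 → mismatch.

invalid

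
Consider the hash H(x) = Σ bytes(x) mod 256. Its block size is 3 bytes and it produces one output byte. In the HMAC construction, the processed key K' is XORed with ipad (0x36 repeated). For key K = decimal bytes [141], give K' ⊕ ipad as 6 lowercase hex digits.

Key decimal bytes [141] = 8d is 1 byte ≤ B = 3; zero-pad to 3 bytes: K' = 8d 00 00.
XOR each byte with 0x36: 8d⊕36=bb, 00⊕36=36, 00⊕36=36.

bb3636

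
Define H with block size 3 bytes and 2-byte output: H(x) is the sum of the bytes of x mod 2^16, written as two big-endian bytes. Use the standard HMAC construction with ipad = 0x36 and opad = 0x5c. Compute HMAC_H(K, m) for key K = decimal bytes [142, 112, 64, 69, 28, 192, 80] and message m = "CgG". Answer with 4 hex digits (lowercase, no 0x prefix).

Key decimal bytes [142, 112, 64, 69, 28, 192, 80] = 8e 70 40 45 1c c0 50 is 7 bytes > B = 3, so hash it first: H(key) = 02 af, then zero-pad to 3 bytes: K' = 02 af 00.
K' ⊕ ipad = 34 99 36.  K' ⊕ opad = 5e f3 5c.
Inner input = (K'⊕ipad) ∥ m = 34 99 36 ∥ 43 67 47.
Inner hash: sum = 52+153+54+67+103+71 = 500 → 01 f4.
Outer input = (K'⊕opad) ∥ inner = 5e f3 5c ∥ 01 f4.
Outer hash (tag): sum = 94+243+92+1+244 = 674 → 02 a2.

02a2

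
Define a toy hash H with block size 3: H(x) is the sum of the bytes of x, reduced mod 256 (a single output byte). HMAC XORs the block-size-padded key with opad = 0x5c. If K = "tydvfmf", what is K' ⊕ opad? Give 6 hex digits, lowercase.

5c5c5c

Key "tydvfmf" = 74 79 64 76 66 6d 66 is 7 bytes > B = 3, so hash it first: H(key) = 00, then zero-pad to 3 bytes: K' = 00 00 00.
XOR each byte with 0x5c: 00⊕5c=5c, 00⊕5c=5c, 00⊕5c=5c.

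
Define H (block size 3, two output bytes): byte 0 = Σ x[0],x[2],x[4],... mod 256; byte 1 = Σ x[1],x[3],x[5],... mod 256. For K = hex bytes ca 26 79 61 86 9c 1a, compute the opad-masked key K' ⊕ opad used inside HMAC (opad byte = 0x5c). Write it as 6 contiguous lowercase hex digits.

bf7f5c

Key hex bytes ca 26 79 61 86 9c 1a is 7 bytes > B = 3, so hash it first: H(key) = e3 23, then zero-pad to 3 bytes: K' = e3 23 00.
XOR each byte with 0x5c: e3⊕5c=bf, 23⊕5c=7f, 00⊕5c=5c.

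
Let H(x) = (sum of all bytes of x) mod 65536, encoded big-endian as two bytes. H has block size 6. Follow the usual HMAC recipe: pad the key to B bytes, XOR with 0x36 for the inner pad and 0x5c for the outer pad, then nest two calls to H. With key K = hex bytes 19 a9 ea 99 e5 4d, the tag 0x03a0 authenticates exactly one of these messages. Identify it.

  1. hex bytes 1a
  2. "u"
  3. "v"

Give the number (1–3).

3

Key hex bytes 19 a9 ea 99 e5 4d is exactly B = 6 bytes: K' = 19 a9 ea 99 e5 4d.
K' ⊕ ipad = 2f 9f dc af d3 7b; K' ⊕ opad = 45 f5 b6 c5 b9 11.
m1: inner = H(2f 9f dc af d3 7b 1a) = 03 c1; tag = H(45 f5 b6 c5 b9 11 03 c1) = 0443
m2: inner = H(2f 9f dc af d3 7b 75) = 04 1c; tag = H(45 f5 b6 c5 b9 11 04 1c) = 039f
m3: inner = H(2f 9f dc af d3 7b 76) = 04 1d; tag = H(45 f5 b6 c5 b9 11 04 1d) = 03a0 ← matches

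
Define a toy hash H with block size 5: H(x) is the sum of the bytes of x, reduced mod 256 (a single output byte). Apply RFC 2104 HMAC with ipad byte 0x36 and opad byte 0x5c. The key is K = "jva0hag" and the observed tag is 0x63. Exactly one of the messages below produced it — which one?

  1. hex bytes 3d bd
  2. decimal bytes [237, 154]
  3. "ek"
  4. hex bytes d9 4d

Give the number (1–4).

2

Key "jva0hag" = 6a 76 61 30 68 61 67 is 7 bytes > B = 5, so hash it first: H(key) = a1, then zero-pad to 5 bytes: K' = a1 00 00 00 00.
K' ⊕ ipad = 97 36 36 36 36; K' ⊕ opad = fd 5c 5c 5c 5c.
m1: inner = H(97 36 36 36 36 3d bd) = 69; tag = H(fd 5c 5c 5c 5c 69) = d6
m2: inner = H(97 36 36 36 36 ed 9a) = f6; tag = H(fd 5c 5c 5c 5c f6) = 63 ← matches
m3: inner = H(97 36 36 36 36 65 6b) = 3f; tag = H(fd 5c 5c 5c 5c 3f) = ac
m4: inner = H(97 36 36 36 36 d9 4d) = 95; tag = H(fd 5c 5c 5c 5c 95) = 02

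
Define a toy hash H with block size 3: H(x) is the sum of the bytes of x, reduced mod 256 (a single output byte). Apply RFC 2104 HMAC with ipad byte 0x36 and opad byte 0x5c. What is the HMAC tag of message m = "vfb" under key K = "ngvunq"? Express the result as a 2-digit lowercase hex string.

Key "ngvunq" = 6e 67 76 75 6e 71 is 6 bytes > B = 3, so hash it first: H(key) = 9f, then zero-pad to 3 bytes: K' = 9f 00 00.
K' ⊕ ipad = a9 36 36.  K' ⊕ opad = c3 5c 5c.
Inner input = (K'⊕ipad) ∥ m = a9 36 36 ∥ 76 66 62.
Inner hash: sum = 169+54+54+118+102+98 = 595; mod 256 = 83 → 53.
Outer input = (K'⊕opad) ∥ inner = c3 5c 5c ∥ 53.
Outer hash (tag): sum = 195+92+92+83 = 462; mod 256 = 206 → ce.

ce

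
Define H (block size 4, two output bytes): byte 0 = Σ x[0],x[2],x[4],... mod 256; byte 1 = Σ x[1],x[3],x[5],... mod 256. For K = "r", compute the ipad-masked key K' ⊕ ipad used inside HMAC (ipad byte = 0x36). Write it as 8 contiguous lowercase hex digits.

Key "r" = 72 is 1 byte ≤ B = 4; zero-pad to 4 bytes: K' = 72 00 00 00.
XOR each byte with 0x36: 72⊕36=44, 00⊕36=36, 00⊕36=36, 00⊕36=36.

44363636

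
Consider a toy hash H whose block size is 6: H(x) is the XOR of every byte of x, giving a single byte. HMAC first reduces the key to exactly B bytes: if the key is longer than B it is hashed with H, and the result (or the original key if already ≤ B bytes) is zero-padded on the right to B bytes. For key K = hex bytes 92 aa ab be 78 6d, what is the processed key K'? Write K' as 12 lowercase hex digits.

92aaabbe786d

Key hex bytes 92 aa ab be 78 6d is exactly B = 6 bytes: K' = 92 aa ab be 78 6d.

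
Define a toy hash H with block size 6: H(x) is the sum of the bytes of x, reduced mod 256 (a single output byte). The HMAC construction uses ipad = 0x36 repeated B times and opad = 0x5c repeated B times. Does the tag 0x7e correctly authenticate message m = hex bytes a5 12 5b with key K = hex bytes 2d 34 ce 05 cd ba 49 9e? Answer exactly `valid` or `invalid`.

Key hex bytes 2d 34 ce 05 cd ba 49 9e is 8 bytes > B = 6, so hash it first: H(key) = a2, then zero-pad to 6 bytes: K' = a2 00 00 00 00 00.
K' ⊕ ipad = 94 36 36 36 36 36; K' ⊕ opad = fe 5c 5c 5c 5c 5c.
Inner hash: sum = 148+54+54+54+54+54+165+18+91 = 692; mod 256 = 180 → b4.
Outer hash (recomputed tag): sum = 254+92+92+92+92+92+180 = 894; mod 256 = 126 → 7e.
Recomputed tag = 7e; claimed = 7e → match.

valid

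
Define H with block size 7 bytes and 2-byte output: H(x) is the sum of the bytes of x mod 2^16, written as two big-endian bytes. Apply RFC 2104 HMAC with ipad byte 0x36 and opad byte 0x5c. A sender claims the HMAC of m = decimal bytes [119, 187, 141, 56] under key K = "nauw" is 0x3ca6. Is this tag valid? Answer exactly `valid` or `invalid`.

invalid

Key "nauw" = 6e 61 75 77 is 4 bytes ≤ B = 7; zero-pad to 7 bytes: K' = 6e 61 75 77 00 00 00.
K' ⊕ ipad = 58 57 43 41 36 36 36; K' ⊕ opad = 32 3d 29 2b 5c 5c 5c.
Inner hash: sum = 88+87+67+65+54+54+54+119+187+141+56 = 972 → 03 cc.
Outer hash (recomputed tag): sum = 50+61+41+43+92+92+92+3+204 = 678 → 02 a6.
Recomputed tag = 02a6; claimed = 3ca6 → mismatch.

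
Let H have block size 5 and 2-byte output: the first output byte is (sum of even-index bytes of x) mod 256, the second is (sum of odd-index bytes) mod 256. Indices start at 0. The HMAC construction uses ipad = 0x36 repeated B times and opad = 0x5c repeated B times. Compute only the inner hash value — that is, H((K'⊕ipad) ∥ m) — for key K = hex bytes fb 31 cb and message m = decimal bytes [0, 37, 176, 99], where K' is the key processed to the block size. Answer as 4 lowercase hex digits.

88ed

Key hex bytes fb 31 cb is 3 bytes ≤ B = 5; zero-pad to 5 bytes: K' = fb 31 cb 00 00.
K' ⊕ ipad = cd 07 fd 36 36.
Inner input = cd 07 fd 36 36 ∥ 00 25 b0 63.
Inner hash: even-index sum = 648 mod 256 = 136; odd-index sum = 237 mod 256 = 237 → 88 ed.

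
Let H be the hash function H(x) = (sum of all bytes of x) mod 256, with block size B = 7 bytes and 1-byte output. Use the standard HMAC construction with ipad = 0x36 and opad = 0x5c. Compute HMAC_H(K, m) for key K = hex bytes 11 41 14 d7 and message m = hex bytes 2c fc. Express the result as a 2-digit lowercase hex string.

Key hex bytes 11 41 14 d7 is 4 bytes ≤ B = 7; zero-pad to 7 bytes: K' = 11 41 14 d7 00 00 00.
K' ⊕ ipad = 27 77 22 e1 36 36 36.  K' ⊕ opad = 4d 1d 48 8b 5c 5c 5c.
Inner input = (K'⊕ipad) ∥ m = 27 77 22 e1 36 36 36 ∥ 2c fc.
Inner hash: sum = 39+119+34+225+54+54+54+44+252 = 875; mod 256 = 107 → 6b.
Outer input = (K'⊕opad) ∥ inner = 4d 1d 48 8b 5c 5c 5c ∥ 6b.
Outer hash (tag): sum = 77+29+72+139+92+92+92+107 = 700; mod 256 = 188 → bc.

bc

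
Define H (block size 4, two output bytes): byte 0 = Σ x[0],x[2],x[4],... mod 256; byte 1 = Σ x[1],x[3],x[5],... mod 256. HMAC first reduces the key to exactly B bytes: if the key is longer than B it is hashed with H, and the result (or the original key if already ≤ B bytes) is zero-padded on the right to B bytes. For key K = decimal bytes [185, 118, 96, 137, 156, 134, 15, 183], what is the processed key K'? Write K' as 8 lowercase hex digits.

c43c0000

|K| = 8 > B = 4, so first hash the key.
H(K): even-index sum = 452 mod 256 = 196; odd-index sum = 572 mod 256 = 60 → c4 3c.
Zero-pad H(K) = c4 3c to 4 bytes: K' = c4 3c 00 00.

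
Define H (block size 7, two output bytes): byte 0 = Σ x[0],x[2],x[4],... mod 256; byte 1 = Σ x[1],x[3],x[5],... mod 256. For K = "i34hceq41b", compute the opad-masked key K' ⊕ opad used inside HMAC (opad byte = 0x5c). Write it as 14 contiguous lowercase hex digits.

Key "i34hceq41b" = 69 33 34 68 63 65 71 34 31 62 is 10 bytes > B = 7, so hash it first: H(key) = a2 96, then zero-pad to 7 bytes: K' = a2 96 00 00 00 00 00.
XOR each byte with 0x5c: a2⊕5c=fe, 96⊕5c=ca, 00⊕5c=5c, 00⊕5c=5c, 00⊕5c=5c, 00⊕5c=5c, 00⊕5c=5c.

feca5c5c5c5c5c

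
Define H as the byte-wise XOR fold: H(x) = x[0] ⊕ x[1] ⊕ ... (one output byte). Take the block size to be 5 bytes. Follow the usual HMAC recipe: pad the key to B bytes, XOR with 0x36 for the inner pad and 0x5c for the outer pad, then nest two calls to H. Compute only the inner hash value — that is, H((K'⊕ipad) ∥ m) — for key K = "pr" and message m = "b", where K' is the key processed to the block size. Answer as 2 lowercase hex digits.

56

Key "pr" = 70 72 is 2 bytes ≤ B = 5; zero-pad to 5 bytes: K' = 70 72 00 00 00.
K' ⊕ ipad = 46 44 36 36 36.
Inner input = 46 44 36 36 36 ∥ 62.
Inner hash: XOR 46⊕44⊕36⊕36⊕36⊕62 = 56.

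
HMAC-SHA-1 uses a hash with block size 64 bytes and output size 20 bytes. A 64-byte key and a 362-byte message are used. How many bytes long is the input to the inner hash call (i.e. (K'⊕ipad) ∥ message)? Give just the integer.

Key is 64 ≤ 64 bytes, zero-padded: |K'| = 64.
Inner input = (K'⊕ipad) ∥ m → 64 + 362 = 426 bytes.

426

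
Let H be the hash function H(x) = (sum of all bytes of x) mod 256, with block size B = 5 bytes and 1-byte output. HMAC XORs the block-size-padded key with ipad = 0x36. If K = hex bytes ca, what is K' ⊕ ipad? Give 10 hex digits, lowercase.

fc36363636

Key hex bytes ca is 1 byte ≤ B = 5; zero-pad to 5 bytes: K' = ca 00 00 00 00.
XOR each byte with 0x36: ca⊕36=fc, 00⊕36=36, 00⊕36=36, 00⊕36=36, 00⊕36=36.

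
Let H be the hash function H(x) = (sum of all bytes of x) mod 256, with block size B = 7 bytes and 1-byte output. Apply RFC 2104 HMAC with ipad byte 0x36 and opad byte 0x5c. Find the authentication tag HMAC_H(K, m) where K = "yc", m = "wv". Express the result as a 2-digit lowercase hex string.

Key "yc" = 79 63 is 2 bytes ≤ B = 7; zero-pad to 7 bytes: K' = 79 63 00 00 00 00 00.
K' ⊕ ipad = 4f 55 36 36 36 36 36.  K' ⊕ opad = 25 3f 5c 5c 5c 5c 5c.
Inner input = (K'⊕ipad) ∥ m = 4f 55 36 36 36 36 36 ∥ 77 76.
Inner hash: sum = 79+85+54+54+54+54+54+119+118 = 671; mod 256 = 159 → 9f.
Outer input = (K'⊕opad) ∥ inner = 25 3f 5c 5c 5c 5c 5c ∥ 9f.
Outer hash (tag): sum = 37+63+92+92+92+92+92+159 = 719; mod 256 = 207 → cf.

cf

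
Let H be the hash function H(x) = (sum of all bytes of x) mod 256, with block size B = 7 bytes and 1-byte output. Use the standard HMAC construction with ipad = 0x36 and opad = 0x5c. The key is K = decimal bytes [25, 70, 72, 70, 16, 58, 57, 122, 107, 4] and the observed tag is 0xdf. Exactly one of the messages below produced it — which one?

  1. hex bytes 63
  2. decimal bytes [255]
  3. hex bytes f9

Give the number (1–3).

Key decimal bytes [25, 70, 72, 70, 16, 58, 57, 122, 107, 4] = 19 46 48 46 10 3a 39 7a 6b 04 is 10 bytes > B = 7, so hash it first: H(key) = 59, then zero-pad to 7 bytes: K' = 59 00 00 00 00 00 00.
K' ⊕ ipad = 6f 36 36 36 36 36 36; K' ⊕ opad = 05 5c 5c 5c 5c 5c 5c.
m1: inner = H(6f 36 36 36 36 36 36 63) = 16; tag = H(05 5c 5c 5c 5c 5c 5c 16) = 43
m2: inner = H(6f 36 36 36 36 36 36 ff) = b2; tag = H(05 5c 5c 5c 5c 5c 5c b2) = df ← matches
m3: inner = H(6f 36 36 36 36 36 36 f9) = ac; tag = H(05 5c 5c 5c 5c 5c 5c ac) = d9

2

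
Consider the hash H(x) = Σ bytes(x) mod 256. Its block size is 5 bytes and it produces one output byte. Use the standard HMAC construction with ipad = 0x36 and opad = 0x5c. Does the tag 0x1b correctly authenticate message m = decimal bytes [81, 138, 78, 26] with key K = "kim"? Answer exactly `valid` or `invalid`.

valid

Key "kim" = 6b 69 6d is 3 bytes ≤ B = 5; zero-pad to 5 bytes: K' = 6b 69 6d 00 00.
K' ⊕ ipad = 5d 5f 5b 36 36; K' ⊕ opad = 37 35 31 5c 5c.
Inner hash: sum = 93+95+91+54+54+81+138+78+26 = 710; mod 256 = 198 → c6.
Outer hash (recomputed tag): sum = 55+53+49+92+92+198 = 539; mod 256 = 27 → 1b.
Recomputed tag = 1b; claimed = 1b → match.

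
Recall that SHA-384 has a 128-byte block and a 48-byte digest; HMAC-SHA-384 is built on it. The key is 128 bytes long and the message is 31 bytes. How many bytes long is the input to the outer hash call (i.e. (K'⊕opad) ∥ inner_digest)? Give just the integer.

176

Key is 128 ≤ 128 bytes, zero-padded: |K'| = 128.
Outer input = (K'⊕opad) ∥ H(inner) → 128 + 48 = 176 bytes.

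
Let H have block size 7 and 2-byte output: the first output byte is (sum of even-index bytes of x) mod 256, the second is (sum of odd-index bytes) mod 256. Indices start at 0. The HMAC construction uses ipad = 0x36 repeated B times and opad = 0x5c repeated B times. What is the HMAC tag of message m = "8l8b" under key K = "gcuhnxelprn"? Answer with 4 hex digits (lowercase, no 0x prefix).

Key "gcuhnxelprn" = 67 63 75 68 6e 78 65 6c 70 72 6e is 11 bytes > B = 7, so hash it first: H(key) = 8d 21, then zero-pad to 7 bytes: K' = 8d 21 00 00 00 00 00.
K' ⊕ ipad = bb 17 36 36 36 36 36.  K' ⊕ opad = d1 7d 5c 5c 5c 5c 5c.
Inner input = (K'⊕ipad) ∥ m = bb 17 36 36 36 36 36 ∥ 38 6c 38 62.
Inner hash: even-index sum = 555 mod 256 = 43; odd-index sum = 243 mod 256 = 243 → 2b f3.
Outer input = (K'⊕opad) ∥ inner = d1 7d 5c 5c 5c 5c 5c ∥ 2b f3.
Outer hash (tag): even-index sum = 728 mod 256 = 216; odd-index sum = 352 mod 256 = 96 → d8 60.

d860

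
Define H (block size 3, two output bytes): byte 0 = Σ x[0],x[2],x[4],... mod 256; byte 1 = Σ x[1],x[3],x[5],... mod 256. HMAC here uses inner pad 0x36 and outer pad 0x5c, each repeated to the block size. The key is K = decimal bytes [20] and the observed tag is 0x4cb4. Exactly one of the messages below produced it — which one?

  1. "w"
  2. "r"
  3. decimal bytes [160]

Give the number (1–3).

Key decimal bytes [20] = 14 is 1 byte ≤ B = 3; zero-pad to 3 bytes: K' = 14 00 00.
K' ⊕ ipad = 22 36 36; K' ⊕ opad = 48 5c 5c.
m1: inner = H(22 36 36 77) = 58 ad; tag = H(48 5c 5c 58 ad) = 51b4
m2: inner = H(22 36 36 72) = 58 a8; tag = H(48 5c 5c 58 a8) = 4cb4 ← matches
m3: inner = H(22 36 36 a0) = 58 d6; tag = H(48 5c 5c 58 d6) = 7ab4

2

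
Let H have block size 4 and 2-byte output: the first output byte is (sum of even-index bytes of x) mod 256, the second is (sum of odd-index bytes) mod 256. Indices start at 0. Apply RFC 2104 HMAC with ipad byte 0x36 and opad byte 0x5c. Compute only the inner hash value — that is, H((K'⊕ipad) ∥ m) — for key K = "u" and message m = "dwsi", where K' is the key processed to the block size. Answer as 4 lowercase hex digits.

Key "u" = 75 is 1 byte ≤ B = 4; zero-pad to 4 bytes: K' = 75 00 00 00.
K' ⊕ ipad = 43 36 36 36.
Inner input = 43 36 36 36 ∥ 64 77 73 69.
Inner hash: even-index sum = 336 mod 256 = 80; odd-index sum = 332 mod 256 = 76 → 50 4c.

504c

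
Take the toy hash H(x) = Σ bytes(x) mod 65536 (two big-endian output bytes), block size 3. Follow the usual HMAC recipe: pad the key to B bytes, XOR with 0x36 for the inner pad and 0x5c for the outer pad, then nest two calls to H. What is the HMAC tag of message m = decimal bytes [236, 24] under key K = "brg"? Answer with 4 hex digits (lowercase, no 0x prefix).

Key "brg" = 62 72 67 is exactly B = 3 bytes: K' = 62 72 67.
K' ⊕ ipad = 54 44 51.  K' ⊕ opad = 3e 2e 3b.
Inner input = (K'⊕ipad) ∥ m = 54 44 51 ∥ ec 18.
Inner hash: sum = 84+68+81+236+24 = 493 → 01 ed.
Outer input = (K'⊕opad) ∥ inner = 3e 2e 3b ∥ 01 ed.
Outer hash (tag): sum = 62+46+59+1+237 = 405 → 01 95.

0195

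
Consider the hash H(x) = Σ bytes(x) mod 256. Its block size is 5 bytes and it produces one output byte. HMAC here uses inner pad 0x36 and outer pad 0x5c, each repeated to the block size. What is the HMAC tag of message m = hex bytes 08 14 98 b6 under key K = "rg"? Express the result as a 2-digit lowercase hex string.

Key "rg" = 72 67 is 2 bytes ≤ B = 5; zero-pad to 5 bytes: K' = 72 67 00 00 00.
K' ⊕ ipad = 44 51 36 36 36.  K' ⊕ opad = 2e 3b 5c 5c 5c.
Inner input = (K'⊕ipad) ∥ m = 44 51 36 36 36 ∥ 08 14 98 b6.
Inner hash: sum = 68+81+54+54+54+8+20+152+182 = 673; mod 256 = 161 → a1.
Outer input = (K'⊕opad) ∥ inner = 2e 3b 5c 5c 5c ∥ a1.
Outer hash (tag): sum = 46+59+92+92+92+161 = 542; mod 256 = 30 → 1e.

1e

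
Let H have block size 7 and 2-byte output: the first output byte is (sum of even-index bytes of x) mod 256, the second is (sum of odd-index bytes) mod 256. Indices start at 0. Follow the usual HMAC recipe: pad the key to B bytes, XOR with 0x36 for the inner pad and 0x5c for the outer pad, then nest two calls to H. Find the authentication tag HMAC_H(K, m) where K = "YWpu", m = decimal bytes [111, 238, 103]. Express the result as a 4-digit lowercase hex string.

Key "YWpu" = 59 57 70 75 is 4 bytes ≤ B = 7; zero-pad to 7 bytes: K' = 59 57 70 75 00 00 00.
K' ⊕ ipad = 6f 61 46 43 36 36 36.  K' ⊕ opad = 05 0b 2c 29 5c 5c 5c.
Inner input = (K'⊕ipad) ∥ m = 6f 61 46 43 36 36 36 ∥ 6f ee 67.
Inner hash: even-index sum = 527 mod 256 = 15; odd-index sum = 432 mod 256 = 176 → 0f b0.
Outer input = (K'⊕opad) ∥ inner = 05 0b 2c 29 5c 5c 5c ∥ 0f b0.
Outer hash (tag): even-index sum = 409 mod 256 = 153; odd-index sum = 159 mod 256 = 159 → 99 9f.

999f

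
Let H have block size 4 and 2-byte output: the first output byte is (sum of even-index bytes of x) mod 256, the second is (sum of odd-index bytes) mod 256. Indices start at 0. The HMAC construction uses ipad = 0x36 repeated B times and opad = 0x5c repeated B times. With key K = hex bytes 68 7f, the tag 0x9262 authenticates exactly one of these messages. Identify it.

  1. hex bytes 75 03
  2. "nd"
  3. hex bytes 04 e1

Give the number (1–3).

2

Key hex bytes 68 7f is 2 bytes ≤ B = 4; zero-pad to 4 bytes: K' = 68 7f 00 00.
K' ⊕ ipad = 5e 49 36 36; K' ⊕ opad = 34 23 5c 5c.
m1: inner = H(5e 49 36 36 75 03) = 09 82; tag = H(34 23 5c 5c 09 82) = 9901
m2: inner = H(5e 49 36 36 6e 64) = 02 e3; tag = H(34 23 5c 5c 02 e3) = 9262 ← matches
m3: inner = H(5e 49 36 36 04 e1) = 98 60; tag = H(34 23 5c 5c 98 60) = 28df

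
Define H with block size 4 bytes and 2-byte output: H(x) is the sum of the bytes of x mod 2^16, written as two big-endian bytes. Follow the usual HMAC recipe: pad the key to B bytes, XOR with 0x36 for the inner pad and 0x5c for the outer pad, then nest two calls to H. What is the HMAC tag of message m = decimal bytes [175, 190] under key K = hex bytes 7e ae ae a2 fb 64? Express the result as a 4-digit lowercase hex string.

Key hex bytes 7e ae ae a2 fb 64 is 6 bytes > B = 4, so hash it first: H(key) = 03 db, then zero-pad to 4 bytes: K' = 03 db 00 00.
K' ⊕ ipad = 35 ed 36 36.  K' ⊕ opad = 5f 87 5c 5c.
Inner input = (K'⊕ipad) ∥ m = 35 ed 36 36 ∥ af be.
Inner hash: sum = 53+237+54+54+175+190 = 763 → 02 fb.
Outer input = (K'⊕opad) ∥ inner = 5f 87 5c 5c ∥ 02 fb.
Outer hash (tag): sum = 95+135+92+92+2+251 = 667 → 02 9b.

029b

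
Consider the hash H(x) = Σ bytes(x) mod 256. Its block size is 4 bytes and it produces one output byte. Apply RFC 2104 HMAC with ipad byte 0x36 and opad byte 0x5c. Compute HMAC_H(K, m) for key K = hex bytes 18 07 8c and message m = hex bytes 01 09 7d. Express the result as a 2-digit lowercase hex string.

Key hex bytes 18 07 8c is 3 bytes ≤ B = 4; zero-pad to 4 bytes: K' = 18 07 8c 00.
K' ⊕ ipad = 2e 31 ba 36.  K' ⊕ opad = 44 5b d0 5c.
Inner input = (K'⊕ipad) ∥ m = 2e 31 ba 36 ∥ 01 09 7d.
Inner hash: sum = 46+49+186+54+1+9+125 = 470; mod 256 = 214 → d6.
Outer input = (K'⊕opad) ∥ inner = 44 5b d0 5c ∥ d6.
Outer hash (tag): sum = 68+91+208+92+214 = 673; mod 256 = 161 → a1.

a1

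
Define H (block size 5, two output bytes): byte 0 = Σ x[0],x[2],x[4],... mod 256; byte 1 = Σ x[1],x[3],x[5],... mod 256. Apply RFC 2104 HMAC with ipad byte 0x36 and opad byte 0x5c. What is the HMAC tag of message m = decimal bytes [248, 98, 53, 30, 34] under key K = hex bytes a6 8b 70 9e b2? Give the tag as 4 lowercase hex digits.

Key hex bytes a6 8b 70 9e b2 is exactly B = 5 bytes: K' = a6 8b 70 9e b2.
K' ⊕ ipad = 90 bd 46 a8 84.  K' ⊕ opad = fa d7 2c c2 ee.
Inner input = (K'⊕ipad) ∥ m = 90 bd 46 a8 84 ∥ f8 62 35 1e 22.
Inner hash: even-index sum = 474 mod 256 = 218; odd-index sum = 692 mod 256 = 180 → da b4.
Outer input = (K'⊕opad) ∥ inner = fa d7 2c c2 ee ∥ da b4.
Outer hash (tag): even-index sum = 712 mod 256 = 200; odd-index sum = 627 mod 256 = 115 → c8 73.

c873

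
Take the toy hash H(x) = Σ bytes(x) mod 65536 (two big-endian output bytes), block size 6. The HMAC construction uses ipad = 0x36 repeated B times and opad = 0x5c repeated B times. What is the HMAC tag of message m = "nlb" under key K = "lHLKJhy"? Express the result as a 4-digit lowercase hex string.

0282

Key "lHLKJhy" = 6c 48 4c 4b 4a 68 79 is 7 bytes > B = 6, so hash it first: H(key) = 02 76, then zero-pad to 6 bytes: K' = 02 76 00 00 00 00.
K' ⊕ ipad = 34 40 36 36 36 36.  K' ⊕ opad = 5e 2a 5c 5c 5c 5c.
Inner input = (K'⊕ipad) ∥ m = 34 40 36 36 36 36 ∥ 6e 6c 62.
Inner hash: sum = 52+64+54+54+54+54+110+108+98 = 648 → 02 88.
Outer input = (K'⊕opad) ∥ inner = 5e 2a 5c 5c 5c 5c ∥ 02 88.
Outer hash (tag): sum = 94+42+92+92+92+92+2+136 = 642 → 02 82.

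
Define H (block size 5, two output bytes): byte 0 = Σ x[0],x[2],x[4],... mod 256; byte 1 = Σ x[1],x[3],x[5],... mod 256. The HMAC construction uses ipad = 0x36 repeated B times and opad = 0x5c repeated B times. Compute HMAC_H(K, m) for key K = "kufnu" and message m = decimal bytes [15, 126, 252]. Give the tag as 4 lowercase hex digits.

Key "kufnu" = 6b 75 66 6e 75 is exactly B = 5 bytes: K' = 6b 75 66 6e 75.
K' ⊕ ipad = 5d 43 50 58 43.  K' ⊕ opad = 37 29 3a 32 29.
Inner input = (K'⊕ipad) ∥ m = 5d 43 50 58 43 ∥ 0f 7e fc.
Inner hash: even-index sum = 366 mod 256 = 110; odd-index sum = 422 mod 256 = 166 → 6e a6.
Outer input = (K'⊕opad) ∥ inner = 37 29 3a 32 29 ∥ 6e a6.
Outer hash (tag): even-index sum = 320 mod 256 = 64; odd-index sum = 201 mod 256 = 201 → 40 c9.

40c9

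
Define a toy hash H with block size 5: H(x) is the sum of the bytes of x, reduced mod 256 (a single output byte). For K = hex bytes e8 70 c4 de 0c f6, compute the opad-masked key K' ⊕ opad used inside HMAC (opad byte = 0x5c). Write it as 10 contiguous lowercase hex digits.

a05c5c5c5c

Key hex bytes e8 70 c4 de 0c f6 is 6 bytes > B = 5, so hash it first: H(key) = fc, then zero-pad to 5 bytes: K' = fc 00 00 00 00.
XOR each byte with 0x5c: fc⊕5c=a0, 00⊕5c=5c, 00⊕5c=5c, 00⊕5c=5c, 00⊕5c=5c.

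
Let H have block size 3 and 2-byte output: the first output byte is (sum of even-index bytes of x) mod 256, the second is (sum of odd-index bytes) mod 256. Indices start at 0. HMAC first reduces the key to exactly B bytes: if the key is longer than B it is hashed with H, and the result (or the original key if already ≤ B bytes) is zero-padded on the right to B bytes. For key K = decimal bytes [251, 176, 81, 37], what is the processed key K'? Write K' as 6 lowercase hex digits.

4cd500

|K| = 4 > B = 3, so first hash the key.
H(K): even-index sum = 332 mod 256 = 76; odd-index sum = 213 mod 256 = 213 → 4c d5.
Zero-pad H(K) = 4c d5 to 3 bytes: K' = 4c d5 00.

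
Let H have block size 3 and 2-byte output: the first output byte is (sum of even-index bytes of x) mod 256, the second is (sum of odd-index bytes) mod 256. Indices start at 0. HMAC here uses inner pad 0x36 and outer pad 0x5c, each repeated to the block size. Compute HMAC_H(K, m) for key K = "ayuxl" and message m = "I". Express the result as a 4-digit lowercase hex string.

8a57

Key "ayuxl" = 61 79 75 78 6c is 5 bytes > B = 3, so hash it first: H(key) = 42 f1, then zero-pad to 3 bytes: K' = 42 f1 00.
K' ⊕ ipad = 74 c7 36.  K' ⊕ opad = 1e ad 5c.
Inner input = (K'⊕ipad) ∥ m = 74 c7 36 ∥ 49.
Inner hash: even-index sum = 170 mod 256 = 170; odd-index sum = 272 mod 256 = 16 → aa 10.
Outer input = (K'⊕opad) ∥ inner = 1e ad 5c ∥ aa 10.
Outer hash (tag): even-index sum = 138 mod 256 = 138; odd-index sum = 343 mod 256 = 87 → 8a 57.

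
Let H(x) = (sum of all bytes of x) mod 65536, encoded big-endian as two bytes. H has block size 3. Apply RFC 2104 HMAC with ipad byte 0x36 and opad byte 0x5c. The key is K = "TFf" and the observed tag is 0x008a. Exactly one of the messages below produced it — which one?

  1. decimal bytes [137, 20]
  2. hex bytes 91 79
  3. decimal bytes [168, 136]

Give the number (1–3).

2

Key "TFf" = 54 46 66 is exactly B = 3 bytes: K' = 54 46 66.
K' ⊕ ipad = 62 70 50; K' ⊕ opad = 08 1a 3a.
m1: inner = H(62 70 50 89 14) = 01 bf; tag = H(08 1a 3a 01 bf) = 011c
m2: inner = H(62 70 50 91 79) = 02 2c; tag = H(08 1a 3a 02 2c) = 008a ← matches
m3: inner = H(62 70 50 a8 88) = 02 52; tag = H(08 1a 3a 02 52) = 00b0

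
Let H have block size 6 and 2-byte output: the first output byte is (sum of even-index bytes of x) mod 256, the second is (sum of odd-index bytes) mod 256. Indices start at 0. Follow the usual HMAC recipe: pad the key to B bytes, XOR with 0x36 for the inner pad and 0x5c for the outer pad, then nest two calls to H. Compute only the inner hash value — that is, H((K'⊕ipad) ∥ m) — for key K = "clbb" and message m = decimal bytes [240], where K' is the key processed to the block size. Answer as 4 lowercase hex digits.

cfe4

Key "clbb" = 63 6c 62 62 is 4 bytes ≤ B = 6; zero-pad to 6 bytes: K' = 63 6c 62 62 00 00.
K' ⊕ ipad = 55 5a 54 54 36 36.
Inner input = 55 5a 54 54 36 36 ∥ f0.
Inner hash: even-index sum = 463 mod 256 = 207; odd-index sum = 228 mod 256 = 228 → cf e4.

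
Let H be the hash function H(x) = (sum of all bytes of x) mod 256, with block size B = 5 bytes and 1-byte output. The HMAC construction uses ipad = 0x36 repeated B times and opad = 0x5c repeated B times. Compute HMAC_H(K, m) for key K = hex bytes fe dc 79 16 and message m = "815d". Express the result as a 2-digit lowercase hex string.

46

Key hex bytes fe dc 79 16 is 4 bytes ≤ B = 5; zero-pad to 5 bytes: K' = fe dc 79 16 00.
K' ⊕ ipad = c8 ea 4f 20 36.  K' ⊕ opad = a2 80 25 4a 5c.
Inner input = (K'⊕ipad) ∥ m = c8 ea 4f 20 36 ∥ 38 31 35 64.
Inner hash: sum = 200+234+79+32+54+56+49+53+100 = 857; mod 256 = 89 → 59.
Outer input = (K'⊕opad) ∥ inner = a2 80 25 4a 5c ∥ 59.
Outer hash (tag): sum = 162+128+37+74+92+89 = 582; mod 256 = 70 → 46.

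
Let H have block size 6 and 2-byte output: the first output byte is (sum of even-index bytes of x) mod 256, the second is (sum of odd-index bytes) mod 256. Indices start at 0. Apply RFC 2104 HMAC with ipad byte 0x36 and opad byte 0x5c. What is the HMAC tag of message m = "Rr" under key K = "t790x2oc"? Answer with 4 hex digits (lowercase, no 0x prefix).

Key "t790x2oc" = 74 37 39 30 78 32 6f 63 is 8 bytes > B = 6, so hash it first: H(key) = 94 fc, then zero-pad to 6 bytes: K' = 94 fc 00 00 00 00.
K' ⊕ ipad = a2 ca 36 36 36 36.  K' ⊕ opad = c8 a0 5c 5c 5c 5c.
Inner input = (K'⊕ipad) ∥ m = a2 ca 36 36 36 36 ∥ 52 72.
Inner hash: even-index sum = 352 mod 256 = 96; odd-index sum = 424 mod 256 = 168 → 60 a8.
Outer input = (K'⊕opad) ∥ inner = c8 a0 5c 5c 5c 5c ∥ 60 a8.
Outer hash (tag): even-index sum = 480 mod 256 = 224; odd-index sum = 512 mod 256 = 0 → e0 00.

e000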